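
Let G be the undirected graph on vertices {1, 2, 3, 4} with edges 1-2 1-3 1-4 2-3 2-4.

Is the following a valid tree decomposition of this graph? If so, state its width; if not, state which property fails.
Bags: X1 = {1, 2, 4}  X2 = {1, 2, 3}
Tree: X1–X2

Yes; width 2.

Every vertex of G appears in some bag (union = {1, 2, 3, 4}); every edge is covered by a bag; and for each vertex v the set of bags containing v is connected in the bag tree. The decomposition is therefore valid. The largest bag has 3 vertices, so the width is 2.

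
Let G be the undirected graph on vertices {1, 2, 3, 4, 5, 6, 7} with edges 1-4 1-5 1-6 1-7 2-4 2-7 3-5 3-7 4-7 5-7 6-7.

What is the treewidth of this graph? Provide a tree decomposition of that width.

Treewidth 2.
One optimal decomposition is:
Bags: B1 = {1, 5, 7}  B2 = {1, 6, 7}  B3 = {1, 4, 7}  B4 = {2, 4, 7}  B5 = {3, 5, 7}
Tree: B1–B2, B2–B3, B3–B4, B1–B5

Each bag holds 3 vertices, so the decomposition has width 2, which upper-bounds the treewidth. On the other hand G contains the 3-clique {1, 4, 7}. A clique must lie in a single bag of any decomposition, so no decomposition can have width below 2. The upper and lower bounds meet at 2, so that is the treewidth.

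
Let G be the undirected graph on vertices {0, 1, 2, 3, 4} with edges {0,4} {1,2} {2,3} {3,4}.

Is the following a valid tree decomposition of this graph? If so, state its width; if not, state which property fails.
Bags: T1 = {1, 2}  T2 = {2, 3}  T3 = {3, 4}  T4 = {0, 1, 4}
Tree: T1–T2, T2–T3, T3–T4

No — bags containing vertex 1 are not connected in the tree.

A tree decomposition must satisfy three properties: every vertex lies in some bag; for every edge, both endpoints lie together in some bag; and for every vertex, the bags containing it form a connected subtree. Here bags containing vertex 1 are not connected in the tree, so the decomposition is invalid.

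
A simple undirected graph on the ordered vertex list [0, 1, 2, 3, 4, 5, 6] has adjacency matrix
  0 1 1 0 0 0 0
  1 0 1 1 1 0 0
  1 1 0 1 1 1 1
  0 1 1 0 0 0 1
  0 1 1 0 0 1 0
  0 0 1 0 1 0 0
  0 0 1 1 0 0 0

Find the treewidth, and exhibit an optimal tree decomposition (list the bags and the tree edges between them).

The largest bag has 3 vertices, giving width 2; this decomposition certifies tw(G) ≤ 2. Conversely, {0, 1, 2} is a clique of size 3, and the vertices of any clique must share a bag in every tree decomposition; so some bag has ≥ 3 vertices and tw(G) ≥ 2. Therefore the treewidth is 2.

Treewidth 2.
One such decomposition:
Bags: B1 = {2, 3, 6}  B2 = {1, 2, 3}  B3 = {1, 2, 4}  B4 = {2, 4, 5}  B5 = {0, 1, 2}
Tree: B1–B2, B2–B3, B3–B4, B2–B5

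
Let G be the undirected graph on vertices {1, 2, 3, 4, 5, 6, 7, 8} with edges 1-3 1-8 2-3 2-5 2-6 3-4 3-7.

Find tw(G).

A width-1 tree decomposition is:
Bags: B1 = {3, 4}  B2 = {2, 3}  B3 = {3, 7}  B4 = {1, 3}  B5 = {2, 6}  B6 = {1, 8}  B7 = {2, 5}
Tree: B1–B2, B1–B3, B2–B4, B2–B5, B4–B6, B2–B7
Each bag holds 2 vertices, so the decomposition has width 1, which upper-bounds the treewidth. Since G has at least one edge (e.g. 3–4), it is not an edgeless graph, so tw(G) ≥ 1. The upper and lower bounds meet at 1, so that is the treewidth.

1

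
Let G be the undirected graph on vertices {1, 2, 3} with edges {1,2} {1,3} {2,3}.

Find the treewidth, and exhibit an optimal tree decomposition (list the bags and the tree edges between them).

Treewidth 2.
One optimal decomposition is:
Bags: B1 = {1, 2, 3}
Tree: (single bag)

With just one bag of size 3, the width is 3 − 1 = 2, so tw(G) ≤ 2. On the other hand G contains the 3-clique {1, 2, 3}. A clique must lie in a single bag of any decomposition, so no decomposition can have width below 2. Therefore the treewidth is 2.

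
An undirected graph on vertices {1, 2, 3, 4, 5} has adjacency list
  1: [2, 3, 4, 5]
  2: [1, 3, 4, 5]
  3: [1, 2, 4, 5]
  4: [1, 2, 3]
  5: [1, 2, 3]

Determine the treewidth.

A width-3 tree decomposition is:
Bags: B1 = {1, 2, 3, 5}  B2 = {1, 2, 3, 4}
Tree: B1–B2
The largest bag has 4 vertices, giving width 3; this decomposition certifies tw(G) ≤ 3. On the other hand G contains the 4-clique {1, 2, 3, 4}. A clique must lie in a single bag of any decomposition, so no decomposition can have width below 3. Hence tw(G) = 3 exactly.

3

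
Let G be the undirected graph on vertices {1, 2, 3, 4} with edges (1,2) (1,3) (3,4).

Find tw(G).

1

A width-1 tree decomposition is:
Bags: B1 = {1, 2}  B2 = {1, 3}  B3 = {3, 4}
Tree: B1–B2, B2–B3
The largest bag has 2 vertices, giving width 1; this decomposition certifies tw(G) ≤ 1. Since G has at least one edge (e.g. 2–1), it is not an edgeless graph, so tw(G) ≥ 1. The upper and lower bounds meet at 1, so that is the treewidth.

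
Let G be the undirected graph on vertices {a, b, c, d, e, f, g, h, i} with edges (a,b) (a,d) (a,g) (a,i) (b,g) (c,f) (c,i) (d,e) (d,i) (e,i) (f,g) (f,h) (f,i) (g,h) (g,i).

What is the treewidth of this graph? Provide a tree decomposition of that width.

Treewidth 2.
One optimal decomposition is:
Bags: B1 = {f, g, h}  B2 = {f, g, i}  B3 = {a, g, i}  B4 = {a, d, i}  B5 = {a, b, g}  B6 = {d, e, i}  B7 = {c, f, i}
Tree: B1–B2, B2–B3, B3–B4, B3–B5, B4–B6, B2–B7

Every bag has size at most 3, so the width is 3 − 1 = 2 and tw(G) ≤ 2. For the lower bound, the 3 vertices {f, g, h} are pairwise adjacent, and any tree decomposition puts a clique entirely inside one bag — forcing width ≥ 2. The upper and lower bounds meet at 2, so that is the treewidth.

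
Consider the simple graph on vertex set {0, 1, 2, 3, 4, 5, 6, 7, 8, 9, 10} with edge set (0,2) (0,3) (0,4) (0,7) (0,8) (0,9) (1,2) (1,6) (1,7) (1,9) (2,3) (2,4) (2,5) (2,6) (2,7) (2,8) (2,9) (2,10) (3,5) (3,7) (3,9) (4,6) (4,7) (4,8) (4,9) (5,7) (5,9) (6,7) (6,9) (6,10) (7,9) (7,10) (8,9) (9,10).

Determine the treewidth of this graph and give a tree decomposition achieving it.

Each bag holds 5 vertices, so the decomposition has width 4, which upper-bounds the treewidth. On the other hand G contains the 5-clique {0, 2, 4, 8, 9}. A clique must lie in a single bag of any decomposition, so no decomposition can have width below 4. Combining the bounds, tw(G) = 4.

Treewidth 4.
One such decomposition:
Bags: B1 = {2, 4, 6, 7, 9}  B2 = {1, 2, 6, 7, 9}  B3 = {2, 6, 7, 9, 10}  B4 = {0, 2, 4, 7, 9}  B5 = {0, 2, 3, 7, 9}  B6 = {0, 2, 4, 8, 9}  B7 = {2, 3, 5, 7, 9}
Tree: B1–B2, B2–B3, B1–B4, B4–B5, B4–B6, B5–B7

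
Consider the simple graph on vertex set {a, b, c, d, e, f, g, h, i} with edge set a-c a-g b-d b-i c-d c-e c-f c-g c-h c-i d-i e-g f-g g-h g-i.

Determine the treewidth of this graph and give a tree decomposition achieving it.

The largest bag has 3 vertices, giving width 2; this decomposition certifies tw(G) ≤ 2. Conversely, {c, d, i} is a clique of size 3, and the vertices of any clique must share a bag in every tree decomposition; so some bag has ≥ 3 vertices and tw(G) ≥ 2. Hence tw(G) = 2 exactly.

Treewidth 2.
One such decomposition:
Bags: B1 = {a, c, g}  B2 = {c, g, h}  B3 = {c, g, i}  B4 = {c, f, g}  B5 = {c, d, i}  B6 = {c, e, g}  B7 = {b, d, i}
Tree: B1–B2, B2–B3, B2–B4, B3–B5, B1–B6, B5–B7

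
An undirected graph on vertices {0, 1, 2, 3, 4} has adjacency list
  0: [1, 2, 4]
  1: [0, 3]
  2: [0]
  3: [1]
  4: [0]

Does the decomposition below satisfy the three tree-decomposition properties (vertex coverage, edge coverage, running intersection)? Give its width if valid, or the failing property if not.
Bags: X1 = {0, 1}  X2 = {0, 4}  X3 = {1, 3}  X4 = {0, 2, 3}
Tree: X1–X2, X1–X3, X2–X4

No — bags containing vertex 3 are not connected in the tree.

A tree decomposition must satisfy three properties: every vertex lies in some bag; for every edge, both endpoints lie together in some bag; and for every vertex, the bags containing it form a connected subtree. Here bags containing vertex 3 are not connected in the tree, so the decomposition is invalid.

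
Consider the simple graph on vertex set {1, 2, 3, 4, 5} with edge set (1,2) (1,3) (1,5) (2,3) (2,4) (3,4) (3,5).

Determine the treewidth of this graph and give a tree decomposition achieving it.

Treewidth 2.
Bags: B1 = {1, 2, 3}  B2 = {1, 3, 5}  B3 = {2, 3, 4}
Tree: B1–B2, B1–B3

Every bag has size at most 3, so the width is 3 − 1 = 2 and tw(G) ≤ 2. On the other hand G contains the 3-clique {1, 2, 3}. A clique must lie in a single bag of any decomposition, so no decomposition can have width below 2. Combining the bounds, tw(G) = 2.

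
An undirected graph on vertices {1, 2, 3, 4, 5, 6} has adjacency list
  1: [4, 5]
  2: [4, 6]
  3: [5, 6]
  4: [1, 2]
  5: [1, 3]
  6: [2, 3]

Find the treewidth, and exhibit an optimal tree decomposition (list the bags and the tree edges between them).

Treewidth 2.
One such decomposition:
Bags: B1 = {1, 3, 5}  B2 = {1, 3, 4}  B3 = {2, 3, 4}  B4 = {2, 3, 6}
Tree: B1–B2, B2–B3, B3–B4

Each bag holds 3 vertices, so the decomposition has width 2, which upper-bounds the treewidth. Since 3–5–1–4–2–6–3 is a cycle in G, G is not acyclic. Forests are exactly the graphs of treewidth ≤ 1, so tw(G) ≥ 2. Combining the bounds, tw(G) = 2.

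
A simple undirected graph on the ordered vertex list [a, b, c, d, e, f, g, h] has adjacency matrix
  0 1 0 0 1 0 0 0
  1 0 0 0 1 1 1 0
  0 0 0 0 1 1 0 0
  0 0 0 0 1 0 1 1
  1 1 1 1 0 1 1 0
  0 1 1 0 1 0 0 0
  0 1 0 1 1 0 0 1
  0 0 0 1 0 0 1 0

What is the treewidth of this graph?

A width-2 tree decomposition is:
Bags: B1 = {d, e, g}  B2 = {b, e, g}  B3 = {a, b, e}  B4 = {b, e, f}  B5 = {d, g, h}  B6 = {c, e, f}
Tree: B1–B2, B2–B3, B3–B4, B1–B5, B4–B6
Each bag holds 3 vertices, so the decomposition has width 2, which upper-bounds the treewidth. For the lower bound, the 3 vertices {d, e, g} are pairwise adjacent, and any tree decomposition puts a clique entirely inside one bag — forcing width ≥ 2. Therefore the treewidth is 2.

2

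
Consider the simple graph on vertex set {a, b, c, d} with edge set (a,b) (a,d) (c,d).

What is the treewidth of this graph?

A width-1 tree decomposition is:
Bags: B1 = {a, d}  B2 = {c, d}  B3 = {a, b}
Tree: B1–B2, B1–B3
The largest bag has 2 vertices, giving width 1; this decomposition certifies tw(G) ≤ 1. G has an edge, so its treewidth is at least 1. The upper and lower bounds meet at 1, so that is the treewidth.

1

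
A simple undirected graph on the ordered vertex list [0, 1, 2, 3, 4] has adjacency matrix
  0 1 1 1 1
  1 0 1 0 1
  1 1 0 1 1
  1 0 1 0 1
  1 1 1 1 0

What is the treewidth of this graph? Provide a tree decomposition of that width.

Treewidth 3.
One such decomposition:
Bags: B1 = {0, 2, 3, 4}  B2 = {0, 1, 2, 4}
Tree: B1–B2

Each bag holds 4 vertices, so the decomposition has width 3, which upper-bounds the treewidth. On the other hand G contains the 4-clique {0, 1, 2, 4}. A clique must lie in a single bag of any decomposition, so no decomposition can have width below 3. Hence tw(G) = 3 exactly.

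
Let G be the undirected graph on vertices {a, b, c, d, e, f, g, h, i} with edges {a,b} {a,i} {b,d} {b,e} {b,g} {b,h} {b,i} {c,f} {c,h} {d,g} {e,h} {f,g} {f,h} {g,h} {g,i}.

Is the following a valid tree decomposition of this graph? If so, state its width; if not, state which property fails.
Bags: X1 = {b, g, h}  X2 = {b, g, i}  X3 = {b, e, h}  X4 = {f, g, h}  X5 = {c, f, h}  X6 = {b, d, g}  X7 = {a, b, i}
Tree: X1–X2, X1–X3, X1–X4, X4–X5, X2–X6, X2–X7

Every vertex of G appears in some bag (union = {a, b, c, d, e, f, g, h, i}); every edge is covered by a bag; and for each vertex v the set of bags containing v is connected in the bag tree. The decomposition is therefore valid. The largest bag has 3 vertices, so the width is 2.

Yes; width 2.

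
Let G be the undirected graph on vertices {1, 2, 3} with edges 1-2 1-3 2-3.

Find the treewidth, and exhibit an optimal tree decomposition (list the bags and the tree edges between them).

With just one bag of size 3, the width is 3 − 1 = 2, so tw(G) ≤ 2. Conversely, {1, 2, 3} is a clique of size 3, and the vertices of any clique must share a bag in every tree decomposition; so some bag has ≥ 3 vertices and tw(G) ≥ 2. Therefore the treewidth is 2.

Treewidth 2.
One such decomposition:
Bags: B1 = {1, 2, 3}
Tree: (single bag)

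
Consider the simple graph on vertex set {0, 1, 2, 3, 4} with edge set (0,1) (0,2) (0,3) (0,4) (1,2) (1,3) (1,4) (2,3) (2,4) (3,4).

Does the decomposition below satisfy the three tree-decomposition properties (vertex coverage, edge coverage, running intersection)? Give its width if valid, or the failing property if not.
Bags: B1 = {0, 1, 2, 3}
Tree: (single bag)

A tree decomposition must satisfy three properties: every vertex lies in some bag; for every edge, both endpoints lie together in some bag; and for every vertex, the bags containing it form a connected subtree. Here vertex 4 appears in no bag, so the decomposition is invalid.

No — vertex 4 appears in no bag.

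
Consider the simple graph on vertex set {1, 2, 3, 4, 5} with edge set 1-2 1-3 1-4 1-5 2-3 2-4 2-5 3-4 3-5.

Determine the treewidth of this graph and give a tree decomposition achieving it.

Treewidth 3.
One such decomposition:
Bags: B1 = {1, 2, 3, 4}  B2 = {1, 2, 3, 5}
Tree: B1–B2

Each bag holds 4 vertices, so the decomposition has width 3, which upper-bounds the treewidth. On the other hand G contains the 4-clique {1, 2, 3, 4}. A clique must lie in a single bag of any decomposition, so no decomposition can have width below 3. Therefore the treewidth is 3.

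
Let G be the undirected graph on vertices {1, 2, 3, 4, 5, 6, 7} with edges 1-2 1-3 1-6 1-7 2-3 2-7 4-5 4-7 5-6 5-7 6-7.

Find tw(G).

2

A width-2 tree decomposition is:
Bags: B1 = {1, 6, 7}  B2 = {1, 2, 7}  B3 = {1, 2, 3}  B4 = {5, 6, 7}  B5 = {4, 5, 7}
Tree: B1–B2, B2–B3, B1–B4, B4–B5
Every bag has size at most 3, so the width is 3 − 1 = 2 and tw(G) ≤ 2. On the other hand G contains the 3-clique {1, 2, 3}. A clique must lie in a single bag of any decomposition, so no decomposition can have width below 2. Hence tw(G) = 2 exactly.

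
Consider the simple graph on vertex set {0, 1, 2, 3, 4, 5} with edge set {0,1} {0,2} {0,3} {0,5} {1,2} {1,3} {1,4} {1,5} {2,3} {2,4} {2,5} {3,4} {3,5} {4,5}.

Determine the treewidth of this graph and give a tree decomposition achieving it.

Treewidth 4.
One optimal decomposition is:
Bags: B1 = {1, 2, 3, 4, 5}  B2 = {0, 1, 2, 3, 5}
Tree: B1–B2

Every bag has size at most 5, so the width is 5 − 1 = 4 and tw(G) ≤ 4. For the lower bound, the 5 vertices {0, 1, 2, 3, 5} are pairwise adjacent, and any tree decomposition puts a clique entirely inside one bag — forcing width ≥ 4. Hence tw(G) = 4 exactly.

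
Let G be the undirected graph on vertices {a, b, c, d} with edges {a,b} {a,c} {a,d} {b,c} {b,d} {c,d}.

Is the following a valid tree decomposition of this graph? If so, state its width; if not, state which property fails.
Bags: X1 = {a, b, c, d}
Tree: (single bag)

Yes; width 3.

Checking the three conditions: (i) the bags cover all of {a, b, c, d}; (ii) for each edge, some bag contains both endpoints; (iii) the bags containing any fixed vertex form a subtree. All hold, so the decomposition is valid with width 4 − 1 = 3.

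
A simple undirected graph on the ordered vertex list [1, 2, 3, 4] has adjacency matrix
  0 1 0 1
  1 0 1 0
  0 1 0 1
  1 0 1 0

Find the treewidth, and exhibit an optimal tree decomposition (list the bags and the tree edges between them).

Treewidth 2.
One optimal decomposition is:
Bags: B1 = {1, 2, 3}  B2 = {1, 3, 4}
Tree: B1–B2

Every bag has size at most 3, so the width is 3 − 1 = 2 and tw(G) ≤ 2. The edges 1–2–3–4–1 form a cycle, so G is not a tree and its treewidth is at least 2. Combining the bounds, tw(G) = 2.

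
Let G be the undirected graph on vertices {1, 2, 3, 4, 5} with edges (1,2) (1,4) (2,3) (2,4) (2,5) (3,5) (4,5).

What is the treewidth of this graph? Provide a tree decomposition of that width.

Treewidth 2.
One optimal decomposition is:
Bags: B1 = {2, 3, 5}  B2 = {2, 4, 5}  B3 = {1, 2, 4}
Tree: B1–B2, B2–B3

The largest bag has 3 vertices, giving width 2; this decomposition certifies tw(G) ≤ 2. On the other hand G contains the 3-clique {2, 3, 5}. A clique must lie in a single bag of any decomposition, so no decomposition can have width below 2. The upper and lower bounds meet at 2, so that is the treewidth.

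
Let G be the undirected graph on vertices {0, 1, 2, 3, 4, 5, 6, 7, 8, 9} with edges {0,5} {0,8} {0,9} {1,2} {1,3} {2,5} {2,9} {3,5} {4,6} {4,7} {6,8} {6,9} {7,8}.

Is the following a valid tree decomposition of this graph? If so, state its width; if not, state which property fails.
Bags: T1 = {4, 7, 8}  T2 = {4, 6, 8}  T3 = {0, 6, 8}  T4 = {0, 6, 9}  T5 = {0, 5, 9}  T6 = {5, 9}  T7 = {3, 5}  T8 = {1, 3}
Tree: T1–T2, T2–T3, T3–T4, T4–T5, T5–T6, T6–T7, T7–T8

No — vertex 2 appears in no bag.

A tree decomposition must satisfy three properties: every vertex lies in some bag; for every edge, both endpoints lie together in some bag; and for every vertex, the bags containing it form a connected subtree. Here vertex 2 appears in no bag, so the decomposition is invalid.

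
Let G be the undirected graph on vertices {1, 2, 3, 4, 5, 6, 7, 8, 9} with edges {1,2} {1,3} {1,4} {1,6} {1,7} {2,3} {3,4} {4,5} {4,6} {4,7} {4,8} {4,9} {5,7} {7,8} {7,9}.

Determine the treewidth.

2

A width-2 tree decomposition is:
Bags: B1 = {1, 4, 7}  B2 = {4, 7, 8}  B3 = {1, 4, 6}  B4 = {1, 3, 4}  B5 = {4, 7, 9}  B6 = {1, 2, 3}  B7 = {4, 5, 7}
Tree: B1–B2, B1–B3, B1–B4, B1–B5, B4–B6, B2–B7
The largest bag has 3 vertices, giving width 2; this decomposition certifies tw(G) ≤ 2. For the lower bound, the 3 vertices {1, 2, 3} are pairwise adjacent, and any tree decomposition puts a clique entirely inside one bag — forcing width ≥ 2. Combining the bounds, tw(G) = 2.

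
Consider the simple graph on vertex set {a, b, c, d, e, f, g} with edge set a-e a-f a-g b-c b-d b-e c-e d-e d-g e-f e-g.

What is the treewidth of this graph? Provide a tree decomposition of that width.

Treewidth 2.
One such decomposition:
Bags: B1 = {d, e, g}  B2 = {b, d, e}  B3 = {a, e, g}  B4 = {a, e, f}  B5 = {b, c, e}
Tree: B1–B2, B1–B3, B3–B4, B2–B5

The largest bag has 3 vertices, giving width 2; this decomposition certifies tw(G) ≤ 2. Conversely, {d, e, g} is a clique of size 3, and the vertices of any clique must share a bag in every tree decomposition; so some bag has ≥ 3 vertices and tw(G) ≥ 2. Hence tw(G) = 2 exactly.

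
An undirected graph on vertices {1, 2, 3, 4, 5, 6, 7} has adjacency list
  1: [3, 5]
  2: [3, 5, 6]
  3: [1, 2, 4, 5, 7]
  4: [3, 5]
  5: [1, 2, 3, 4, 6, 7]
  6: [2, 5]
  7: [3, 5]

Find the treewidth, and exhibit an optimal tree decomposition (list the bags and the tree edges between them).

Each bag holds 3 vertices, so the decomposition has width 2, which upper-bounds the treewidth. On the other hand G contains the 3-clique {1, 3, 5}. A clique must lie in a single bag of any decomposition, so no decomposition can have width below 2. The upper and lower bounds meet at 2, so that is the treewidth.

Treewidth 2.
One optimal decomposition is:
Bags: B1 = {1, 3, 5}  B2 = {2, 3, 5}  B3 = {3, 5, 7}  B4 = {3, 4, 5}  B5 = {2, 5, 6}
Tree: B1–B2, B1–B3, B2–B4, B2–B5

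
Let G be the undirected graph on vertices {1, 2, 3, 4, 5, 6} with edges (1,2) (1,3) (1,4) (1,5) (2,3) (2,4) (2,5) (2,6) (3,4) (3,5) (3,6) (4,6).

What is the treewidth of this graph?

3

A width-3 tree decomposition is:
Bags: B1 = {1, 2, 3, 5}  B2 = {1, 2, 3, 4}  B3 = {2, 3, 4, 6}
Tree: B1–B2, B2–B3
The largest bag has 4 vertices, giving width 3; this decomposition certifies tw(G) ≤ 3. For the lower bound, the 4 vertices {1, 2, 3, 4} are pairwise adjacent, and any tree decomposition puts a clique entirely inside one bag — forcing width ≥ 3. The upper and lower bounds meet at 3, so that is the treewidth.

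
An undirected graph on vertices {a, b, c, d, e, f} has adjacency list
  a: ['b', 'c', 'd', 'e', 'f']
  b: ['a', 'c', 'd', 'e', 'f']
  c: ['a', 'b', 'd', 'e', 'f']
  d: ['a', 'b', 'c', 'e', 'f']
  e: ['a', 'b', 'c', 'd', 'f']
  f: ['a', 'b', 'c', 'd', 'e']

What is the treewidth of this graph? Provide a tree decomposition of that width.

A single bag containing all 6 vertices is trivially a valid decomposition of width 5. Conversely, {a, b, c, d, e, f} is a clique of size 6, and the vertices of any clique must share a bag in every tree decomposition; so some bag has ≥ 6 vertices and tw(G) ≥ 5. The upper and lower bounds meet at 5, so that is the treewidth.

Treewidth 5.
One such decomposition:
Bags: B1 = {a, b, c, d, e, f}
Tree: (single bag)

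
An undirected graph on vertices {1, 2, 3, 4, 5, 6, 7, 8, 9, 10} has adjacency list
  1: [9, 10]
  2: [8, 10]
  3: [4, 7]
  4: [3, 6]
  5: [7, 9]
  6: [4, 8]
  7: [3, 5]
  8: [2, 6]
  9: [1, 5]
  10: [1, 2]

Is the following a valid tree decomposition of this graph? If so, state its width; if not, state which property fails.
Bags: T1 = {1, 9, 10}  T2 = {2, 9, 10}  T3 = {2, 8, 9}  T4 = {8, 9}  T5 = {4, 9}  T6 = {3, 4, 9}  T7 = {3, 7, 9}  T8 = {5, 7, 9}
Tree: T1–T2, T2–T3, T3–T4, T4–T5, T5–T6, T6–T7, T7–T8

A tree decomposition must satisfy three properties: every vertex lies in some bag; for every edge, both endpoints lie together in some bag; and for every vertex, the bags containing it form a connected subtree. Here vertex 6 appears in no bag, so the decomposition is invalid.

No — vertex 6 appears in no bag.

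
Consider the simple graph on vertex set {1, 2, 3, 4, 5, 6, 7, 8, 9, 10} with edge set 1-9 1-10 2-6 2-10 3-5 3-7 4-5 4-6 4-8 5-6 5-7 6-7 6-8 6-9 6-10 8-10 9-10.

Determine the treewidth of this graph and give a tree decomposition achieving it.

Each bag holds 3 vertices, so the decomposition has width 2, which upper-bounds the treewidth. Conversely, {1, 9, 10} is a clique of size 3, and the vertices of any clique must share a bag in every tree decomposition; so some bag has ≥ 3 vertices and tw(G) ≥ 2. Hence tw(G) = 2 exactly.

Treewidth 2.
Bags: B1 = {6, 8, 10}  B2 = {6, 9, 10}  B3 = {1, 9, 10}  B4 = {2, 6, 10}  B5 = {4, 6, 8}  B6 = {4, 5, 6}  B7 = {5, 6, 7}  B8 = {3, 5, 7}
Tree: B1–B2, B2–B3, B1–B4, B1–B5, B5–B6, B6–B7, B7–B8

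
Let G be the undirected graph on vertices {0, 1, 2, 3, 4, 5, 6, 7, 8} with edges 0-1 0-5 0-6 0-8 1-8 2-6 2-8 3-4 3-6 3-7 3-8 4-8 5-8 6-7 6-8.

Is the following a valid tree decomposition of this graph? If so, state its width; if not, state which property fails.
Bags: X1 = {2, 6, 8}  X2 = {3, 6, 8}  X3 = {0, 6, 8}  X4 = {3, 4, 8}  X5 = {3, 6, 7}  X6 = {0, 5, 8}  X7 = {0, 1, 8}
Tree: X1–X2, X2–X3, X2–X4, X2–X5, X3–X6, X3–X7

Vertex coverage: the bags together contain {0, 1, 2, 3, 4, 5, 6, 7, 8}, the full vertex set. Edge coverage: each edge of G has both endpoints in at least one bag. Running intersection: for every vertex, the bags containing it form a connected subtree. All three properties hold, so this is a valid tree decomposition of width max|bag| − 1 = 2, and hence tw(G) ≤ 2.

Yes; width 2.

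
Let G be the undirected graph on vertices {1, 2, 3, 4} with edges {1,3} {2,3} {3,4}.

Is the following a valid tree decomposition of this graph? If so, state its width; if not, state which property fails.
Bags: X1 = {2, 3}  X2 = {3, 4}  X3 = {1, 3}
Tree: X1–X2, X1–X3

Yes; width 1.

Vertex coverage: the bags together contain {1, 2, 3, 4}, the full vertex set. Edge coverage: each edge of G has both endpoints in at least one bag. Running intersection: for every vertex, the bags containing it form a connected subtree. All three properties hold, so this is a valid tree decomposition of width max|bag| − 1 = 1, and hence tw(G) ≤ 1.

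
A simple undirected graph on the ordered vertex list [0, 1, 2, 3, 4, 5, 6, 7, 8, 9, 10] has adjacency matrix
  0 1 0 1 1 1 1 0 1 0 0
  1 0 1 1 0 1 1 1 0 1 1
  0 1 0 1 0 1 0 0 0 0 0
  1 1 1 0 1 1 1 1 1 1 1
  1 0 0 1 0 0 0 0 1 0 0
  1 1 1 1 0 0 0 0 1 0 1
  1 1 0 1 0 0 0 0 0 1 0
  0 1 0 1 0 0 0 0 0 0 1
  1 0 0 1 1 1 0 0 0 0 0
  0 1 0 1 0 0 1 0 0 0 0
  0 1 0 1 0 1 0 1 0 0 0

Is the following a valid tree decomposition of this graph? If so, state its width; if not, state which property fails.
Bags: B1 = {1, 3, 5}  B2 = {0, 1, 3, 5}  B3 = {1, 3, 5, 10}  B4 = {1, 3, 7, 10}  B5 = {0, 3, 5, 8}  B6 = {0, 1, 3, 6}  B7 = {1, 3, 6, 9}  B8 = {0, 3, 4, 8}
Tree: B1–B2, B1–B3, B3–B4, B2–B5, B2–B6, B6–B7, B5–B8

A tree decomposition must satisfy three properties: every vertex lies in some bag; for every edge, both endpoints lie together in some bag; and for every vertex, the bags containing it form a connected subtree. Here vertex 2 appears in no bag, so the decomposition is invalid.

No — vertex 2 appears in no bag.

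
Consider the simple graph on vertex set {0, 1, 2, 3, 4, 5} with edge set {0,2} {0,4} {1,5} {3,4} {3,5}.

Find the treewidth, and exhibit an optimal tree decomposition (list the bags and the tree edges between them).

The largest bag has 2 vertices, giving width 1; this decomposition certifies tw(G) ≤ 1. Since G has at least one edge (e.g. 1–5), it is not an edgeless graph, so tw(G) ≥ 1. Therefore the treewidth is 1.

Treewidth 1.
One optimal decomposition is:
Bags: B1 = {1, 5}  B2 = {3, 5}  B3 = {3, 4}  B4 = {0, 4}  B5 = {0, 2}
Tree: B1–B2, B2–B3, B3–B4, B4–B5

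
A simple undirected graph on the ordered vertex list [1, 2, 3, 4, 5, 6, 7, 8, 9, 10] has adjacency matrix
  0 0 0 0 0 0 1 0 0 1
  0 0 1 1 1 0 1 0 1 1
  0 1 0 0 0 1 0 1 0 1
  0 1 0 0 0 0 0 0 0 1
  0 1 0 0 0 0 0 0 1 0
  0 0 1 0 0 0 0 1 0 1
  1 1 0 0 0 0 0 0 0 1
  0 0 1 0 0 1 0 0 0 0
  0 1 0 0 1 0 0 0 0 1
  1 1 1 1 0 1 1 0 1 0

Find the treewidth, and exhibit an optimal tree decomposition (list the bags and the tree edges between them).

Treewidth 2.
One optimal decomposition is:
Bags: B1 = {3, 6, 10}  B2 = {3, 6, 8}  B3 = {2, 3, 10}  B4 = {2, 7, 10}  B5 = {2, 9, 10}  B6 = {1, 7, 10}  B7 = {2, 4, 10}  B8 = {2, 5, 9}
Tree: B1–B2, B1–B3, B3–B4, B3–B5, B4–B6, B4–B7, B5–B8

The largest bag has 3 vertices, giving width 2; this decomposition certifies tw(G) ≤ 2. For the lower bound, the 3 vertices {3, 6, 8} are pairwise adjacent, and any tree decomposition puts a clique entirely inside one bag — forcing width ≥ 2. Therefore the treewidth is 2.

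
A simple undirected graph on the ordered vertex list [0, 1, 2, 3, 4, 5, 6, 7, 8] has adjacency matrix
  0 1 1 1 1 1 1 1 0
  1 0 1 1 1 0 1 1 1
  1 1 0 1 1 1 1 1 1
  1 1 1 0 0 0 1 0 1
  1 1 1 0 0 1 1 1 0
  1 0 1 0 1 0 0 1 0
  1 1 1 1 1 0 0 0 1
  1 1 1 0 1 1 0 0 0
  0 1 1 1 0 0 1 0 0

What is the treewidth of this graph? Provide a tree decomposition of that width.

Treewidth 4.
Bags: B1 = {0, 1, 2, 4, 6}  B2 = {0, 1, 2, 4, 7}  B3 = {0, 1, 2, 3, 6}  B4 = {0, 2, 4, 5, 7}  B5 = {1, 2, 3, 6, 8}
Tree: B1–B2, B1–B3, B2–B4, B3–B5

The largest bag has 5 vertices, giving width 4; this decomposition certifies tw(G) ≤ 4. Conversely, {0, 1, 2, 3, 6} is a clique of size 5, and the vertices of any clique must share a bag in every tree decomposition; so some bag has ≥ 5 vertices and tw(G) ≥ 4. The upper and lower bounds meet at 4, so that is the treewidth.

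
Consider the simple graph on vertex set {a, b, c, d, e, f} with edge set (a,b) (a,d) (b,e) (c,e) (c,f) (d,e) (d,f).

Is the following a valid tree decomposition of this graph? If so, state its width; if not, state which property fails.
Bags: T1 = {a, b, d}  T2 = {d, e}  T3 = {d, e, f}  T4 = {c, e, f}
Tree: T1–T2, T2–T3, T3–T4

A tree decomposition must satisfy three properties: every vertex lies in some bag; for every edge, both endpoints lie together in some bag; and for every vertex, the bags containing it form a connected subtree. Here edge (b,e) lies in no bag, so the decomposition is invalid.

No — edge (b,e) lies in no bag.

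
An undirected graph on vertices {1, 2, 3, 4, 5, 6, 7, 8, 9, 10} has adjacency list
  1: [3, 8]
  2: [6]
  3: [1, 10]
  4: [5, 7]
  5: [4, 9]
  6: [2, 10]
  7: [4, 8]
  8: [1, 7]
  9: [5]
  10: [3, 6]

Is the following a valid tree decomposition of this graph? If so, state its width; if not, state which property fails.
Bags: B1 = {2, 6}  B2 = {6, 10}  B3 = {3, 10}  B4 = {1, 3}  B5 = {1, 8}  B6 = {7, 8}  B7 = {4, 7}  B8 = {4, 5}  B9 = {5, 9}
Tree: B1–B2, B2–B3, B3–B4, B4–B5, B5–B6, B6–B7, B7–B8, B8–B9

Checking the three conditions: (i) the bags cover all of {1, 2, 3, 4, 5, 6, 7, 8, 9, 10}; (ii) for each edge, some bag contains both endpoints; (iii) the bags containing any fixed vertex form a subtree. All hold, so the decomposition is valid with width 2 − 1 = 1.

Yes; width 1.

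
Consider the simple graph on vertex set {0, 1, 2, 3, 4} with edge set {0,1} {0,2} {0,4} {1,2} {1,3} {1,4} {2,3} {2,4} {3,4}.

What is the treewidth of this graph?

A width-3 tree decomposition is:
Bags: B1 = {1, 2, 3, 4}  B2 = {0, 1, 2, 4}
Tree: B1–B2
The largest bag has 4 vertices, giving width 3; this decomposition certifies tw(G) ≤ 3. On the other hand G contains the 4-clique {0, 1, 2, 4}. A clique must lie in a single bag of any decomposition, so no decomposition can have width below 3. Combining the bounds, tw(G) = 3.

3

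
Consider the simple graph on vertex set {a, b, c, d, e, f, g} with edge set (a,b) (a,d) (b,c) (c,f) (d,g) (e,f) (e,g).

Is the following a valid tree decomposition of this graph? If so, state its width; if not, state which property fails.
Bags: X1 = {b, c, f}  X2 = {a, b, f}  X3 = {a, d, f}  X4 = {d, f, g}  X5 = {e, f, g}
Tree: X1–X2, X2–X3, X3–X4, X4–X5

Vertex coverage: the bags together contain {a, b, c, d, e, f, g}, the full vertex set. Edge coverage: each edge of G has both endpoints in at least one bag. Running intersection: for every vertex, the bags containing it form a connected subtree. All three properties hold, so this is a valid tree decomposition of width max|bag| − 1 = 2, and hence tw(G) ≤ 2.

Yes; width 2.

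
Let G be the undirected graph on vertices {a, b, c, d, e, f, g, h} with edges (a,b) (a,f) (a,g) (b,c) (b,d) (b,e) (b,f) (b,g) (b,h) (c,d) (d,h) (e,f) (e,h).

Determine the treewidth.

2

A width-2 tree decomposition is:
Bags: B1 = {b, e, f}  B2 = {b, e, h}  B3 = {b, d, h}  B4 = {b, c, d}  B5 = {a, b, f}  B6 = {a, b, g}
Tree: B1–B2, B2–B3, B3–B4, B1–B5, B5–B6
Every bag has size at most 3, so the width is 3 − 1 = 2 and tw(G) ≤ 2. For the lower bound, the 3 vertices {b, d, h} are pairwise adjacent, and any tree decomposition puts a clique entirely inside one bag — forcing width ≥ 2. The upper and lower bounds meet at 2, so that is the treewidth.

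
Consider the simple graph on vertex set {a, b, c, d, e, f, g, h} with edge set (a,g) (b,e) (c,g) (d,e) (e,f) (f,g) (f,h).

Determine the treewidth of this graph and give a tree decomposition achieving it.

The largest bag has 2 vertices, giving width 1; this decomposition certifies tw(G) ≤ 1. Any graph with an edge has treewidth ≥ 1, and G has the edge f–e. Hence tw(G) = 1 exactly.

Treewidth 1.
One such decomposition:
Bags: B1 = {e, f}  B2 = {f, g}  B3 = {c, g}  B4 = {d, e}  B5 = {a, g}  B6 = {f, h}  B7 = {b, e}
Tree: B1–B2, B2–B3, B1–B4, B2–B5, B2–B6, B4–B7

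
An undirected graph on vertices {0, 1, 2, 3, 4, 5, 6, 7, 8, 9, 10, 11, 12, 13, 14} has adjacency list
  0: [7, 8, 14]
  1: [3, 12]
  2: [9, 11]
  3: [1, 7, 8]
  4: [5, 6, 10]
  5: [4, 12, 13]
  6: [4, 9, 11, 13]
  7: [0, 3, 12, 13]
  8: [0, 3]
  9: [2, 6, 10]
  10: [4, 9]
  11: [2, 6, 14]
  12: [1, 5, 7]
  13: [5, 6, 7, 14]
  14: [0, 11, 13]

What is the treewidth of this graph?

A width-3 tree decomposition is:
Bags: B1 = {2, 4, 9, 10}  B2 = {2, 4, 6, 9}  B3 = {2, 4, 6, 11}  B4 = {4, 5, 6, 11}  B5 = {5, 6, 11, 13}  B6 = {5, 11, 13, 14}  B7 = {5, 12, 13, 14}  B8 = {7, 12, 13, 14}  B9 = {0, 7, 12, 14}  B10 = {0, 1, 7, 12}  B11 = {0, 1, 3, 7}  B12 = {0, 1, 3, 8}
Tree: B1–B2, B2–B3, B3–B4, B4–B5, B5–B6, B6–B7, B7–B8, B8–B9, B9–B10, B10–B11, B11–B12
Each bag holds 4 vertices, so the decomposition has width 3, which upper-bounds the treewidth. For the lower bound: the 4 vertex sets {2,9,10}, {4}, {6}, {5,11,13,14} are disjoint, each induces a connected subgraph, and every pair is joined by at least one edge of G. Contracting each set to a single vertex therefore yields K_{4} as a minor, and since treewidth is minor-monotone, tw(G) ≥ tw(K_{4}) = 3. Hence tw(G) = 3 exactly.

3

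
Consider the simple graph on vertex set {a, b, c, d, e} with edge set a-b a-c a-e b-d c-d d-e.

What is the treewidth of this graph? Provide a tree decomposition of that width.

Treewidth 2.
One such decomposition:
Bags: B1 = {a, b, d}  B2 = {a, d, e}  B3 = {a, c, d}
Tree: B1–B2, B2–B3

The largest bag has 3 vertices, giving width 2; this decomposition certifies tw(G) ≤ 2. Since d–b–a–e–d is a cycle in G, G is not acyclic. Forests are exactly the graphs of treewidth ≤ 1, so tw(G) ≥ 2. The upper and lower bounds meet at 2, so that is the treewidth.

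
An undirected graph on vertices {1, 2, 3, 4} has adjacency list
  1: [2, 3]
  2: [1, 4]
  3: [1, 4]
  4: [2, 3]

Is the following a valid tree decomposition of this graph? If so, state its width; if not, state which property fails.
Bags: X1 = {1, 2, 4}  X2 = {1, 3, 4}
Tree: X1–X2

Vertex coverage: the bags together contain {1, 2, 3, 4}, the full vertex set. Edge coverage: each edge of G has both endpoints in at least one bag. Running intersection: for every vertex, the bags containing it form a connected subtree. All three properties hold, so this is a valid tree decomposition of width max|bag| − 1 = 2, and hence tw(G) ≤ 2.

Yes; width 2.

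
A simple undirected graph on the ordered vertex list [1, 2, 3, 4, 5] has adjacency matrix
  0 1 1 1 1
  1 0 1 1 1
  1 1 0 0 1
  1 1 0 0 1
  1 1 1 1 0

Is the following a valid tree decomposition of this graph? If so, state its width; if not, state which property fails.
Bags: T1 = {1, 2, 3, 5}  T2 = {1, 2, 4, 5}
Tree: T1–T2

Checking the three conditions: (i) the bags cover all of {1, 2, 3, 4, 5}; (ii) for each edge, some bag contains both endpoints; (iii) the bags containing any fixed vertex form a subtree. All hold, so the decomposition is valid with width 4 − 1 = 3.

Yes; width 3.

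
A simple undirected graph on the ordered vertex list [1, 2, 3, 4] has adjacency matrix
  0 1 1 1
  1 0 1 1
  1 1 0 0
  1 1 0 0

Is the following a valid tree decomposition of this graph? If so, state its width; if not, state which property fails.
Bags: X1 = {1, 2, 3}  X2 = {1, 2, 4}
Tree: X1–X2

Yes; width 2.

Checking the three conditions: (i) the bags cover all of {1, 2, 3, 4}; (ii) for each edge, some bag contains both endpoints; (iii) the bags containing any fixed vertex form a subtree. All hold, so the decomposition is valid with width 3 − 1 = 2.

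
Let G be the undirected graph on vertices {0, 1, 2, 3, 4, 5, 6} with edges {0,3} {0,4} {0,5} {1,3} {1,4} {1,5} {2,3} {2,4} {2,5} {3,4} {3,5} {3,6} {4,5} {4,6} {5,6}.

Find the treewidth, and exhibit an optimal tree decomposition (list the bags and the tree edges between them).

Treewidth 3.
One such decomposition:
Bags: B1 = {2, 3, 4, 5}  B2 = {3, 4, 5, 6}  B3 = {1, 3, 4, 5}  B4 = {0, 3, 4, 5}
Tree: B1–B2, B2–B3, B1–B4

Each bag holds 4 vertices, so the decomposition has width 3, which upper-bounds the treewidth. On the other hand G contains the 4-clique {0, 3, 4, 5}. A clique must lie in a single bag of any decomposition, so no decomposition can have width below 3. Therefore the treewidth is 3.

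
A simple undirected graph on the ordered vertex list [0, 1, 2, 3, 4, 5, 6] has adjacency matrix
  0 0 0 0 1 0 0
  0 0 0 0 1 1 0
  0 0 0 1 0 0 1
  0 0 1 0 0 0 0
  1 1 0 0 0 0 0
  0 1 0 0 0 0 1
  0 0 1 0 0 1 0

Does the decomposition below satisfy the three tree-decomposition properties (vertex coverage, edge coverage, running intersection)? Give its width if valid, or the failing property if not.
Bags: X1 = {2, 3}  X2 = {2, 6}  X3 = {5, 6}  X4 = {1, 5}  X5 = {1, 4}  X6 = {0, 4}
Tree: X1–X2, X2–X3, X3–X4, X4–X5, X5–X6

Yes; width 1.

Vertex coverage: the bags together contain {0, 1, 2, 3, 4, 5, 6}, the full vertex set. Edge coverage: each edge of G has both endpoints in at least one bag. Running intersection: for every vertex, the bags containing it form a connected subtree. All three properties hold, so this is a valid tree decomposition of width max|bag| − 1 = 1, and hence tw(G) ≤ 1.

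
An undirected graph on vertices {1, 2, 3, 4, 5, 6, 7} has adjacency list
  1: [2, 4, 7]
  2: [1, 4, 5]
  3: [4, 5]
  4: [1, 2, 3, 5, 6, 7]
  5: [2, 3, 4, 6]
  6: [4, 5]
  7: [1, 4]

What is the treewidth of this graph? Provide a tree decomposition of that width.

The largest bag has 3 vertices, giving width 2; this decomposition certifies tw(G) ≤ 2. For the lower bound, the 3 vertices {1, 2, 4} are pairwise adjacent, and any tree decomposition puts a clique entirely inside one bag — forcing width ≥ 2. The upper and lower bounds meet at 2, so that is the treewidth.

Treewidth 2.
Bags: B1 = {2, 4, 5}  B2 = {1, 2, 4}  B3 = {3, 4, 5}  B4 = {1, 4, 7}  B5 = {4, 5, 6}
Tree: B1–B2, B1–B3, B2–B4, B3–B5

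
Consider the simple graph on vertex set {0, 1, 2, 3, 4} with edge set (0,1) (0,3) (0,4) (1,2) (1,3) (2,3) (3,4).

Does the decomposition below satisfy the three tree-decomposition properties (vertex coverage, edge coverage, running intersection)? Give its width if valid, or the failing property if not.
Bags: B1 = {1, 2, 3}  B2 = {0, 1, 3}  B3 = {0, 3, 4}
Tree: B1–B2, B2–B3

Yes; width 2.

Every vertex of G appears in some bag (union = {0, 1, 2, 3, 4}); every edge is covered by a bag; and for each vertex v the set of bags containing v is connected in the bag tree. The decomposition is therefore valid. The largest bag has 3 vertices, so the width is 2.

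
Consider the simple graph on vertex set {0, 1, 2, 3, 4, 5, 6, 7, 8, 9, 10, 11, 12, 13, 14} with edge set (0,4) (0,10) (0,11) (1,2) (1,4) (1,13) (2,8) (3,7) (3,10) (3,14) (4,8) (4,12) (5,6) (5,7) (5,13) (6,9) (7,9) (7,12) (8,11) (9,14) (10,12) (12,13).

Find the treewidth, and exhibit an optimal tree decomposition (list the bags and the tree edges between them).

Treewidth 3.
One such decomposition:
Bags: B1 = {5, 6, 9, 14}  B2 = {5, 7, 9, 14}  B3 = {3, 5, 7, 14}  B4 = {3, 5, 7, 13}  B5 = {3, 7, 12, 13}  B6 = {3, 10, 12, 13}  B7 = {1, 10, 12, 13}  B8 = {1, 4, 10, 12}  B9 = {0, 1, 4, 10}  B10 = {0, 1, 2, 4}  B11 = {0, 2, 4, 8}  B12 = {0, 2, 8, 11}
Tree: B1–B2, B2–B3, B3–B4, B4–B5, B5–B6, B6–B7, B7–B8, B8–B9, B9–B10, B10–B11, B11–B12

Every bag has size at most 4, so the width is 4 − 1 = 3 and tw(G) ≤ 3. For the lower bound: the 4 vertex sets {6,9,14}, {5}, {7}, {3,10,12,13} are disjoint, each induces a connected subgraph, and every pair is joined by at least one edge of G. Contracting each set to a single vertex therefore yields K_{4} as a minor, and since treewidth is minor-monotone, tw(G) ≥ tw(K_{4}) = 3. Hence tw(G) = 3 exactly.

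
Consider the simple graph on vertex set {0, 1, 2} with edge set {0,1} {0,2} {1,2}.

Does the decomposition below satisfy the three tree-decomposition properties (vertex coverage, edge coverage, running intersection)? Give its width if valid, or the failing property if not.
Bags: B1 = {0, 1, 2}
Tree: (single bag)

Checking the three conditions: (i) the bags cover all of {0, 1, 2}; (ii) for each edge, some bag contains both endpoints; (iii) the bags containing any fixed vertex form a subtree. All hold, so the decomposition is valid with width 3 − 1 = 2.

Yes; width 2.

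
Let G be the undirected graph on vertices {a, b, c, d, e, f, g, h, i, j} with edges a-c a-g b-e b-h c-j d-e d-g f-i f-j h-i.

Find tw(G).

A width-2 tree decomposition is:
Bags: B1 = {b, d, e}  B2 = {b, d, h}  B3 = {d, h, i}  B4 = {d, f, i}  B5 = {d, f, j}  B6 = {c, d, j}  B7 = {a, c, d}  B8 = {a, d, g}
Tree: B1–B2, B2–B3, B3–B4, B4–B5, B5–B6, B6–B7, B7–B8
The largest bag has 3 vertices, giving width 2; this decomposition certifies tw(G) ≤ 2. Since d–e–b–h–i–f–j–c–a–g–d is a cycle in G, G is not acyclic. Forests are exactly the graphs of treewidth ≤ 1, so tw(G) ≥ 2. Combining the bounds, tw(G) = 2.

2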